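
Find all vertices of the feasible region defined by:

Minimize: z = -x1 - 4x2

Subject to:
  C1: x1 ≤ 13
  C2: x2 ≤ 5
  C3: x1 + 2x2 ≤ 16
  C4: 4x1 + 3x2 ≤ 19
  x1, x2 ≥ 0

(0, 0), (4.75, 0), (1, 5), (0, 5)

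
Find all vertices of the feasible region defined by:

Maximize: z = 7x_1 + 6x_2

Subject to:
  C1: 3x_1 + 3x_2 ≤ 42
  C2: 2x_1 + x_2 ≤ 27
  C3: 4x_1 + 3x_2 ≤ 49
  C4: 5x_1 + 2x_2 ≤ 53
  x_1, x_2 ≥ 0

(0, 0), (10.6, 0), (8.714, 4.714), (7, 7), (0, 14)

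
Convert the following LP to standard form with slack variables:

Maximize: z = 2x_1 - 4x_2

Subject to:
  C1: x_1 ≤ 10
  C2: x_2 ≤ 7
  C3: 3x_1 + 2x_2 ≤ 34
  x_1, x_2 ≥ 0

max z = 2x_1 - 4x_2

s.t.
  x_1 + s1 = 10
  x_2 + s2 = 7
  3x_1 + 2x_2 + s3 = 34
  x_1, x_2, s1, s2, s3 ≥ 0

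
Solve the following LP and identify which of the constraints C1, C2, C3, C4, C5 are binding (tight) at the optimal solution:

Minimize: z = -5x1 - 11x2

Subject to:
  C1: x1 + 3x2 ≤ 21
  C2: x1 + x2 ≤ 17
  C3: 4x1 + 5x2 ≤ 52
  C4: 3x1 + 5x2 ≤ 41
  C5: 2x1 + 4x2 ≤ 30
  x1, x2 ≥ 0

At x1 = 3, x2 = 6, compute slack b - a·x for each constraint:
  C1: 21 − 21 = 0  (binding)
  C2: 17 − 9 = 8  (slack)
  C3: 52 − 42 = 10  (slack)
  C4: 41 − 39 = 2  (slack)
  C5: 30 − 30 = 0  (binding)

Optimal: x1 = 3, x2 = 6
Binding: C1, C5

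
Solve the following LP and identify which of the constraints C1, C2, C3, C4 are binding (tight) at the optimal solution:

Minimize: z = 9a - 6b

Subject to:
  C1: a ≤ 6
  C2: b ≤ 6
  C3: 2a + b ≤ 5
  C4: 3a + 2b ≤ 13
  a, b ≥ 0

At a = 0, b = 5, compute slack b - a·x for each constraint:
  C1: 6 − 0 = 6  (slack)
  C2: 6 − 5 = 1  (slack)
  C3: 5 − 5 = 0  (binding)
  C4: 13 − 10 = 3  (slack)

Optimal: a = 0, b = 5
Binding: C3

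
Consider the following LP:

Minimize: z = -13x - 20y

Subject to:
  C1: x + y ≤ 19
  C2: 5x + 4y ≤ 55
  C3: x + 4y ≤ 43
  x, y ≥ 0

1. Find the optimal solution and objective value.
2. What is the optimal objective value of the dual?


1. x = 3, y = 10, z = -239
2. -239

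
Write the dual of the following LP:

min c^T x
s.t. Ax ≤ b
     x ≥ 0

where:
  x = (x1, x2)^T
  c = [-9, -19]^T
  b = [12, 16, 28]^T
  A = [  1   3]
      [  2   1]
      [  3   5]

Primal min cᵀx s.t. Ax ≤ b, x ≥ 0  →  Dual max −bᵀy s.t. Aᵀy ≥ −c, y ≥ 0.

Maximize: z = -12y1 - 16y2 - 28y3

Subject to:
  y1 + 2y2 + 3y3 ≥ 9
  3y1 + y2 + 5y3 ≥ 19
  y1, y2, y3 ≥ 0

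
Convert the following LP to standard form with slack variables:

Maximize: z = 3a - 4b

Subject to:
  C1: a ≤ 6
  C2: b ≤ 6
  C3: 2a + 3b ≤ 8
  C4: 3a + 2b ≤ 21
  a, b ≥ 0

max z = 3a - 4b

s.t.
  a + s1 = 6
  b + s2 = 6
  2a + 3b + s3 = 8
  3a + 2b + s4 = 21
  a, b, s1, s2, s3, s4 ≥ 0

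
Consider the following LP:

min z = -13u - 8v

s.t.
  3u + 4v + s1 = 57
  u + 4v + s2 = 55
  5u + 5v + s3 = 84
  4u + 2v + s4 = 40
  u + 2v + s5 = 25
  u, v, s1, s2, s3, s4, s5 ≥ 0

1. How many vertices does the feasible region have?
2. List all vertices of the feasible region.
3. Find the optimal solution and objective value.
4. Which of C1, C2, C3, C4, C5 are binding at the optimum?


1. 4
2. (0, 0), (10, 0), (5, 10), (0, 12.5)
3. u = 5, v = 10, z = -145
4. C4, C5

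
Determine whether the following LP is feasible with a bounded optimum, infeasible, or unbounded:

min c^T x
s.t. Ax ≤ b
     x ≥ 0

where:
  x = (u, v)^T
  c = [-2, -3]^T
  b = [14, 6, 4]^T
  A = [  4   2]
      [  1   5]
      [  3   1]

Feasible with a bounded optimal solution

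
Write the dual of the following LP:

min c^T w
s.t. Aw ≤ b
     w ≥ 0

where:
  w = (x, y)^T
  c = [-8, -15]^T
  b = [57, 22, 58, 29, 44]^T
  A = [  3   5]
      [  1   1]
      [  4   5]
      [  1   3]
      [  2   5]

Primal min cᵀx s.t. Ax ≤ b, x ≥ 0  →  Dual max −bᵀy s.t. Aᵀy ≥ −c, y ≥ 0.

Maximize: z = -57y1 - 22y2 - 58y3 - 29y4 - 44y5

Subject to:
  3y1 + y2 + 4y3 + y4 + 2y5 ≥ 8
  5y1 + y2 + 5y3 + 3y4 + 5y5 ≥ 15
  y1, y2, y3, y4, y5 ≥ 0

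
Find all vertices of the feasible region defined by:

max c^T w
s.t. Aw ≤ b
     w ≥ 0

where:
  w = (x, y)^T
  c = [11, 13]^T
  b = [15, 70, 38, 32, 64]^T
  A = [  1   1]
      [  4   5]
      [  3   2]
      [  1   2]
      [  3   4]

(0, 0), (12.67, 0), (8, 7), (5, 10), (0, 14)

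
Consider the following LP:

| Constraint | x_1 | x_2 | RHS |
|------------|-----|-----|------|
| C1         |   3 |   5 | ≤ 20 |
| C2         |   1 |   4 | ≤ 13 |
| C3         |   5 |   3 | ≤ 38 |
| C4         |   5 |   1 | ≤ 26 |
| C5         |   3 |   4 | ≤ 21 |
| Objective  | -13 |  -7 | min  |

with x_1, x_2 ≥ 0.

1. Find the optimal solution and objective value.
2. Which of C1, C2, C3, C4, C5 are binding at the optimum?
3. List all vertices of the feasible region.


1. x_1 = 5, x_2 = 1, z = -72
2. C1, C4
3. (0, 0), (5.2, 0), (5, 1), (2.143, 2.714), (0, 3.25)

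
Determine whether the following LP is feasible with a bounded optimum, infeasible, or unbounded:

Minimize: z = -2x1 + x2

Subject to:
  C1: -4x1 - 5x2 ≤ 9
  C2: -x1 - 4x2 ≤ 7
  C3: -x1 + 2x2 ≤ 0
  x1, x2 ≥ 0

Unbounded (objective can decrease without bound)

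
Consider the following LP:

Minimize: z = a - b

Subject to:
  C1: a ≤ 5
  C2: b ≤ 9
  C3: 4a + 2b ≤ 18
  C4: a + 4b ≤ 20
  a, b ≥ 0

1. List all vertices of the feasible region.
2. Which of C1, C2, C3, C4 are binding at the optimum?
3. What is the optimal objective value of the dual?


1. (0, 0), (4.5, 0), (2.286, 4.429), (0, 5)
2. C4
3. -5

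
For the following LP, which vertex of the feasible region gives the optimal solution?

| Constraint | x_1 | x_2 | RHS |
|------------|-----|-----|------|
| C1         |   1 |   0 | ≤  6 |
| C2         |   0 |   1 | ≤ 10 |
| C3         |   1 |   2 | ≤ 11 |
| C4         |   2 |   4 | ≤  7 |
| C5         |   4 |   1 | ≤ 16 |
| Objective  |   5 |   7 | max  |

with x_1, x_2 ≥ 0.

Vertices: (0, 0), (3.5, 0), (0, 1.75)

Evaluate the objective at each vertex of the feasible region:
  z(0, 0) = 0
  z(3.5, 0) = 17.5  ←
  z(0, 1.75) = 12.25
The maximum is at x_1 = 3.5, x_2 = 0.

(3.5, 0)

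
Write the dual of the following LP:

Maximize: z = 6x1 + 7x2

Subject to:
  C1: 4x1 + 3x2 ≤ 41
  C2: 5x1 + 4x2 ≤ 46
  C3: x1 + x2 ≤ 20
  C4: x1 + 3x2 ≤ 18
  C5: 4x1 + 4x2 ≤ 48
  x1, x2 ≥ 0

Primal max cᵀx s.t. Ax ≤ b, x ≥ 0  →  Dual min bᵀy s.t. Aᵀy ≥ c, y ≥ 0.

Minimize: z = 41y1 + 46y2 + 20y3 + 18y4 + 48y5

Subject to:
  4y1 + 5y2 + y3 + y4 + 4y5 ≥ 6
  3y1 + 4y2 + y3 + 3y4 + 4y5 ≥ 7
  y1, y2, y3, y4, y5 ≥ 0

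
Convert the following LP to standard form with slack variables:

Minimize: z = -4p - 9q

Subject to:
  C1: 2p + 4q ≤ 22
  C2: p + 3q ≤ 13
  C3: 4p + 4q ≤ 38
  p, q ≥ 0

min z = -4p - 9q

s.t.
  2p + 4q + s1 = 22
  p + 3q + s2 = 13
  4p + 4q + s3 = 38
  p, q, s1, s2, s3 ≥ 0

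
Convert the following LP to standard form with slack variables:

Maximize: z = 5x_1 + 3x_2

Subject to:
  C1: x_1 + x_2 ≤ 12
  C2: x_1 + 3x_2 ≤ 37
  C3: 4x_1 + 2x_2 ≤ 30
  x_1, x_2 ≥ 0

max z = 5x_1 + 3x_2

s.t.
  x_1 + x_2 + s1 = 12
  x_1 + 3x_2 + s2 = 37
  4x_1 + 2x_2 + s3 = 30
  x_1, x_2, s1, s2, s3 ≥ 0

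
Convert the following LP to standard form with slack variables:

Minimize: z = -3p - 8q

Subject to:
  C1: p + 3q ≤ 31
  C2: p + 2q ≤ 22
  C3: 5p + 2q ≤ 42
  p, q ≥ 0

min z = -3p - 8q

s.t.
  p + 3q + s1 = 31
  p + 2q + s2 = 22
  5p + 2q + s3 = 42
  p, q, s1, s2, s3 ≥ 0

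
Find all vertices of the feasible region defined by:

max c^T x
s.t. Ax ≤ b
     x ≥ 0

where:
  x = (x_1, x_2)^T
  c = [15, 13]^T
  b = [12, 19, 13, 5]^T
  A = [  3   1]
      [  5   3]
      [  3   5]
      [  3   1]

(0, 0), (1.667, 0), (1, 2), (0, 2.6)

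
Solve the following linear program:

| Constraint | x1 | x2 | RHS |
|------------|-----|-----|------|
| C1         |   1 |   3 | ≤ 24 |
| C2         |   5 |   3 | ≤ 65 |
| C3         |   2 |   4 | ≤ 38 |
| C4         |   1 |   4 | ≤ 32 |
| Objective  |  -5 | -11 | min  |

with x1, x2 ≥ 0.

Evaluate the objective at each vertex of the feasible region:
  z(0, 0) = 0
  z(13, 0) = -65
  z(10.43, 4.286) = -99.29
  z(9, 5) = -100  ←
  z(0, 8) = -88
The minimum is at x1 = 9, x2 = 5.

x1 = 9, x2 = 5, z = -100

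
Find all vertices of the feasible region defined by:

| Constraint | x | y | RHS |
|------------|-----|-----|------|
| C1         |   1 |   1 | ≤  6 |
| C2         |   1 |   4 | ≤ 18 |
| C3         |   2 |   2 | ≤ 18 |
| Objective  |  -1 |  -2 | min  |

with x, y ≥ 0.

(0, 0), (6, 0), (2, 4), (0, 4.5)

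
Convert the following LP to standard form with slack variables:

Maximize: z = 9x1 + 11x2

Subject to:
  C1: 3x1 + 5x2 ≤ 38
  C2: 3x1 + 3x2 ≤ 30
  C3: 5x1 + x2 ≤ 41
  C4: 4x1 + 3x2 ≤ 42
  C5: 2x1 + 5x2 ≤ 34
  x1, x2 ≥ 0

max z = 9x1 + 11x2

s.t.
  3x1 + 5x2 + s1 = 38
  3x1 + 3x2 + s2 = 30
  5x1 + x2 + s3 = 41
  4x1 + 3x2 + s4 = 42
  2x1 + 5x2 + s5 = 34
  x1, x2, s1, s2, s3, s4, s5 ≥ 0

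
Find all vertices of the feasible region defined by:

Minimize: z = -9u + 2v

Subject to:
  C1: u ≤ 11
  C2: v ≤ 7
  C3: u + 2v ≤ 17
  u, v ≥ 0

(0, 0), (11, 0), (11, 3), (3, 7), (0, 7)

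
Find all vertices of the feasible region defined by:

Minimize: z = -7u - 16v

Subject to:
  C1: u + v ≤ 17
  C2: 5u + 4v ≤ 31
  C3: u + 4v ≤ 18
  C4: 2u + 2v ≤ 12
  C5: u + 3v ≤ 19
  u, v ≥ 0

(0, 0), (6, 0), (2, 4), (0, 4.5)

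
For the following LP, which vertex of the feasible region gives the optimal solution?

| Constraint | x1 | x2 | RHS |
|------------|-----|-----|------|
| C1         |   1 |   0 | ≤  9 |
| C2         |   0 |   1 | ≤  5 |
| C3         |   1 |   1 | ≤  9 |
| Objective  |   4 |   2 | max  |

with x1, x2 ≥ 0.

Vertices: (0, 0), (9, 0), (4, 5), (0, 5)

Evaluate the objective at each vertex of the feasible region:
  z(0, 0) = 0
  z(9, 0) = 36  ←
  z(4, 5) = 26
  z(0, 5) = 10
The maximum is at x1 = 9, x2 = 0.

(9, 0)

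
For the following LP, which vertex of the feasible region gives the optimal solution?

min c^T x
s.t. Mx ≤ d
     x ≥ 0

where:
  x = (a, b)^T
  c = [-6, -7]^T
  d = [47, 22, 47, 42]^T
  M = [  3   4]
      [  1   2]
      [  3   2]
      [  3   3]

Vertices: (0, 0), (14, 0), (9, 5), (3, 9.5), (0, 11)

Evaluate the objective at each vertex of the feasible region:
  z(0, 0) = 0
  z(14, 0) = -84
  z(9, 5) = -89  ←
  z(3, 9.5) = -84.5
  z(0, 11) = -77
The minimum is at a = 9, b = 5.

(9, 5)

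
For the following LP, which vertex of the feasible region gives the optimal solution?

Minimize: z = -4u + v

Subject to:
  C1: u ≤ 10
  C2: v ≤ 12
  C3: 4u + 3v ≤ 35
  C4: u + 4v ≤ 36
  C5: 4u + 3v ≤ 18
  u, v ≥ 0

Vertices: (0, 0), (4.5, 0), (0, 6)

Evaluate the objective at each vertex of the feasible region:
  z(0, 0) = 0
  z(4.5, 0) = -18  ←
  z(0, 6) = 6
The minimum is at u = 4.5, v = 0.

(4.5, 0)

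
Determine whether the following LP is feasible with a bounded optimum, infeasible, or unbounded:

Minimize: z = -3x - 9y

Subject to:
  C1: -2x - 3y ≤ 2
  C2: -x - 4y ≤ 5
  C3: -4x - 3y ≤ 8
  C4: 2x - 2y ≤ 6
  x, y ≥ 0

Unbounded (objective can decrease without bound)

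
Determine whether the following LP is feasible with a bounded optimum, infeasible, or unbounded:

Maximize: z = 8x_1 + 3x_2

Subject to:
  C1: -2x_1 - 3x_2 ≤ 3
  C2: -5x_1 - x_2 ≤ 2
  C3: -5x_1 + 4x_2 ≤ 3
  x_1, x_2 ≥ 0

Unbounded (objective can increase without bound)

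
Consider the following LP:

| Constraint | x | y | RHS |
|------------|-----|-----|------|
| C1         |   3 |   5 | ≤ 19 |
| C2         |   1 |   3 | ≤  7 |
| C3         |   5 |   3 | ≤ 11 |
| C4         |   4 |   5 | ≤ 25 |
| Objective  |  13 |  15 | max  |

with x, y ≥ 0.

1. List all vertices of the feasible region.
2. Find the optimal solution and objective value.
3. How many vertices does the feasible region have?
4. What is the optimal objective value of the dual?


1. (0, 0), (2.2, 0), (1, 2), (0, 2.333)
2. x = 1, y = 2, z = 43
3. 4
4. 43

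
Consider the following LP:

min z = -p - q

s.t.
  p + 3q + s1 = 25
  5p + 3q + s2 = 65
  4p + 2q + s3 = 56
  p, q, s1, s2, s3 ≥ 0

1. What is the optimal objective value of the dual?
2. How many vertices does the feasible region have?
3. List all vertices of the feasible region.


1. -15
2. 4
3. (0, 0), (13, 0), (10, 5), (0, 8.333)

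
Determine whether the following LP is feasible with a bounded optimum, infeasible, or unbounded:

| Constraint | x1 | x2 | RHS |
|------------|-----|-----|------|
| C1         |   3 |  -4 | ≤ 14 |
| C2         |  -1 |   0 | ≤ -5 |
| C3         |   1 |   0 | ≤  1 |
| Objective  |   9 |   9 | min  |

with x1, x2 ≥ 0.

Infeasible (no feasible solution exists)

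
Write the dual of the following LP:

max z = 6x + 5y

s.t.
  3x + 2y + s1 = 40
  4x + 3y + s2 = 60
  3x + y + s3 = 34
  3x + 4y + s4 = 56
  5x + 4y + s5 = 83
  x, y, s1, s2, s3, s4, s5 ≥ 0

Primal max cᵀx s.t. Ax ≤ b, x ≥ 0  →  Dual min bᵀy s.t. Aᵀy ≥ c, y ≥ 0.

Minimize: z = 40y1 + 60y2 + 34y3 + 56y4 + 83y5

Subject to:
  3y1 + 4y2 + 3y3 + 3y4 + 5y5 ≥ 6
  2y1 + 3y2 + y3 + 4y4 + 4y5 ≥ 5
  y1, y2, y3, y4, y5 ≥ 0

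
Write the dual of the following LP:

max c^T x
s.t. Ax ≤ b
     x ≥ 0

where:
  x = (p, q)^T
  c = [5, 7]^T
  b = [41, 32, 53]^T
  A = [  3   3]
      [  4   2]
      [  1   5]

Primal max cᵀx s.t. Ax ≤ b, x ≥ 0  →  Dual min bᵀy s.t. Aᵀy ≥ c, y ≥ 0.

Minimize: z = 41y1 + 32y2 + 53y3

Subject to:
  3y1 + 4y2 + y3 ≥ 5
  3y1 + 2y2 + 5y3 ≥ 7
  y1, y2, y3 ≥ 0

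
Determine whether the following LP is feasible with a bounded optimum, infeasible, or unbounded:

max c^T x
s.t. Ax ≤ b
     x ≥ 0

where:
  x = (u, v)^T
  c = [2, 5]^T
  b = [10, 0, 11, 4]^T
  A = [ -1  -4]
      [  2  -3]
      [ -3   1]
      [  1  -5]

Unbounded (objective can increase without bound)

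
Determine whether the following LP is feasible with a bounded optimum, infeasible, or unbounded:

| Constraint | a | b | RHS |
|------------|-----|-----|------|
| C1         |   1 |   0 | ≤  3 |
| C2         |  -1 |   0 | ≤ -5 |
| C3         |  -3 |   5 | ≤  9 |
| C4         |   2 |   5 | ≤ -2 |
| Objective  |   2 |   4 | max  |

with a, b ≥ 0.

Infeasible (no feasible solution exists)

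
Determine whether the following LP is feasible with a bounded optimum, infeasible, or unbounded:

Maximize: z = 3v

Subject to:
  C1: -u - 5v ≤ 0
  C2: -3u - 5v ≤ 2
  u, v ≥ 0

Unbounded (objective can increase without bound)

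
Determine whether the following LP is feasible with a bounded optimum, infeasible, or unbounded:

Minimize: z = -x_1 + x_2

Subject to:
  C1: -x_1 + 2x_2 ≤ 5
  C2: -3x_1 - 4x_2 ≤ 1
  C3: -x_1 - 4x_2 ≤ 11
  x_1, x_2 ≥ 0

Unbounded (objective can decrease without bound)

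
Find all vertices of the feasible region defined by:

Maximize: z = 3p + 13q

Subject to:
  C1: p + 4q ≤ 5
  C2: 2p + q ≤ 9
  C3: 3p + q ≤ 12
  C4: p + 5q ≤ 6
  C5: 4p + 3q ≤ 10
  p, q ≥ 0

(0, 0), (2.5, 0), (1.923, 0.7692), (1, 1), (0, 1.2)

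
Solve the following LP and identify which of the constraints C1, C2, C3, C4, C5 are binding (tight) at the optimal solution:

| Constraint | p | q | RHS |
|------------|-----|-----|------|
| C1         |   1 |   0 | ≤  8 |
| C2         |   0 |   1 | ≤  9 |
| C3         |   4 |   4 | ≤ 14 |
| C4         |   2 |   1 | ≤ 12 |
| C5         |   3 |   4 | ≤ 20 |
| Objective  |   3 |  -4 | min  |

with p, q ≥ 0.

At p = 0, q = 3.5, compute slack b - a·x for each constraint:
  C1: 8 − 0 = 8  (slack)
  C2: 9 − 3.5 = 5.5  (slack)
  C3: 14 − 14 = 0  (binding)
  C4: 12 − 3.5 = 8.5  (slack)
  C5: 20 − 14 = 6  (slack)

Optimal: p = 0, q = 3.5
Binding: C3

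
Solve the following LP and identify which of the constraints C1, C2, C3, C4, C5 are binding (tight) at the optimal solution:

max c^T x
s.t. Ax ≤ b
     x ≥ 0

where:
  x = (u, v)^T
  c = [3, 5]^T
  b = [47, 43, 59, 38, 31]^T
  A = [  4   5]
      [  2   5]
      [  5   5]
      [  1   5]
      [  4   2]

At u = 3, v = 7, compute slack b - a·x for each constraint:
  C1: 47 − 47 = 0  (binding)
  C2: 43 − 41 = 2  (slack)
  C3: 59 − 50 = 9  (slack)
  C4: 38 − 38 = 0  (binding)
  C5: 31 − 26 = 5  (slack)

Optimal: u = 3, v = 7
Binding: C1, C4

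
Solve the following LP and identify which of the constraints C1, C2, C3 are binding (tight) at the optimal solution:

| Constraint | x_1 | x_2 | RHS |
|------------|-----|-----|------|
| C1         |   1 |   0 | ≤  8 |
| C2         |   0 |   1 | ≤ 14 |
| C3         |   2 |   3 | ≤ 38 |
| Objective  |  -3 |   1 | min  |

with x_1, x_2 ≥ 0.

At x_1 = 8, x_2 = 0, compute slack b - a·x for each constraint:
  C1: 8 − 8 = 0  (binding)
  C2: 14 − 0 = 14  (slack)
  C3: 38 − 16 = 22  (slack)

Optimal: x_1 = 8, x_2 = 0
Binding: C1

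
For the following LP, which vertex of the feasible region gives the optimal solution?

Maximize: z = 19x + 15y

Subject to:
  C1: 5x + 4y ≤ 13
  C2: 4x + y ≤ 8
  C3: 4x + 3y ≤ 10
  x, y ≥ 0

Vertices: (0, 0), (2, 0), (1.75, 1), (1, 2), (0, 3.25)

Evaluate the objective at each vertex of the feasible region:
  z(0, 0) = 0
  z(2, 0) = 38
  z(1.75, 1) = 48.25
  z(1, 2) = 49  ←
  z(0, 3.25) = 48.75
The maximum is at x = 1, y = 2.

(1, 2)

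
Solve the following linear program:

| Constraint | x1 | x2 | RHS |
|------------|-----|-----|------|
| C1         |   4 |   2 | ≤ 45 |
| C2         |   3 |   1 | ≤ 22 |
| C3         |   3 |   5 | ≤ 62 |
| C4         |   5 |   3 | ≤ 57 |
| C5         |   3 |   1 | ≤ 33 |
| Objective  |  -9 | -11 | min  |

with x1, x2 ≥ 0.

Evaluate the objective at each vertex of the feasible region:
  z(0, 0) = 0
  z(7.333, 0) = -66
  z(4, 10) = -146  ←
  z(0, 12.4) = -136.4
The minimum is at x1 = 4, x2 = 10.

x1 = 4, x2 = 10, z = -146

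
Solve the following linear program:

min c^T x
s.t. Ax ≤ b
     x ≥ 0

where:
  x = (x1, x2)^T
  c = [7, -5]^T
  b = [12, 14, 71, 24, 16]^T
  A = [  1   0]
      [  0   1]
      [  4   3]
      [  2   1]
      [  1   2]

Evaluate the objective at each vertex of the feasible region:
  z(0, 0) = 0
  z(12, 0) = 84
  z(10.67, 2.667) = 61.33
  z(0, 8) = -40  ←
The minimum is at x1 = 0, x2 = 8.

x1 = 0, x2 = 8, z = -40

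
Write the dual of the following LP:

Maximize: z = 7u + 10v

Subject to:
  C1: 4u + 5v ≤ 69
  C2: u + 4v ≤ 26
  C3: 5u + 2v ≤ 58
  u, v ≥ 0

Primal max cᵀx s.t. Ax ≤ b, x ≥ 0  →  Dual min bᵀy s.t. Aᵀy ≥ c, y ≥ 0.

Minimize: z = 69y1 + 26y2 + 58y3

Subject to:
  4y1 + y2 + 5y3 ≥ 7
  5y1 + 4y2 + 2y3 ≥ 10
  y1, y2, y3 ≥ 0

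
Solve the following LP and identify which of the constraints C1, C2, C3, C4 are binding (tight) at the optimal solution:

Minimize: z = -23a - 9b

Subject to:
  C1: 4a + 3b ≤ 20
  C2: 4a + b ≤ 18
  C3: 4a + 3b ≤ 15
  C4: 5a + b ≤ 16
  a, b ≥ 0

At a = 3, b = 1, compute slack b - a·x for each constraint:
  C1: 20 − 15 = 5  (slack)
  C2: 18 − 13 = 5  (slack)
  C3: 15 − 15 = 0  (binding)
  C4: 16 − 16 = 0  (binding)

Optimal: a = 3, b = 1
Binding: C3, C4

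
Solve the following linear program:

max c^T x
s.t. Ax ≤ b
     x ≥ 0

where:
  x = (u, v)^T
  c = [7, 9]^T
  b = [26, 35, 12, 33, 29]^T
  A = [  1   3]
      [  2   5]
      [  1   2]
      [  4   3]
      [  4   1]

Evaluate the objective at each vertex of the feasible region:
  z(0, 0) = 0
  z(7.25, 0) = 50.75
  z(6.75, 2) = 65.25
  z(6, 3) = 69  ←
  z(0, 6) = 54
The maximum is at u = 6, v = 3.

u = 6, v = 3, z = 69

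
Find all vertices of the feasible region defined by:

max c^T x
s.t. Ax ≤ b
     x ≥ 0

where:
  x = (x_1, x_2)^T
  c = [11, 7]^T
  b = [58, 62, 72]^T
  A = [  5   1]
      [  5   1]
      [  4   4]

(0, 0), (11.6, 0), (10, 8), (0, 18)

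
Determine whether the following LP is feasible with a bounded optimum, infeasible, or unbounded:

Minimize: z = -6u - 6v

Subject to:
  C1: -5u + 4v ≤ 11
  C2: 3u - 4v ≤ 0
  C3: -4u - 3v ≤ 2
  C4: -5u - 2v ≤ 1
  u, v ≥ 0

Unbounded (objective can decrease without bound)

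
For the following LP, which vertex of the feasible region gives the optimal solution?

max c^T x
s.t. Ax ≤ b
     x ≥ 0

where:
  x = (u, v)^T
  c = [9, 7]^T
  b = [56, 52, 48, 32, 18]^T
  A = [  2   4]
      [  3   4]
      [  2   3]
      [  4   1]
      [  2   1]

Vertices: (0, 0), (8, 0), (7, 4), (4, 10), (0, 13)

Evaluate the objective at each vertex of the feasible region:
  z(0, 0) = 0
  z(8, 0) = 72
  z(7, 4) = 91
  z(4, 10) = 106  ←
  z(0, 13) = 91
The maximum is at u = 4, v = 10.

(4, 10)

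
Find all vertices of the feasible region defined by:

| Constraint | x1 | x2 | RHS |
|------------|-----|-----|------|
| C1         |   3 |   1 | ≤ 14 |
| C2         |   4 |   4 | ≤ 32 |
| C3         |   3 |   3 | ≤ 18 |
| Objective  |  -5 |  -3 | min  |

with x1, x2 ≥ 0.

(0, 0), (4.667, 0), (4, 2), (0, 6)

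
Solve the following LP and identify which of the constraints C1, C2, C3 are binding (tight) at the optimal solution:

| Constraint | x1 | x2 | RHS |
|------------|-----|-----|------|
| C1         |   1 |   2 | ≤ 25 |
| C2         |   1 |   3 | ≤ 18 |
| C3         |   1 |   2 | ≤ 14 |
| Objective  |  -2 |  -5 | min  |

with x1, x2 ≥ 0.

At x1 = 6, x2 = 4, compute slack b - a·x for each constraint:
  C1: 25 − 14 = 11  (slack)
  C2: 18 − 18 = 0  (binding)
  C3: 14 − 14 = 0  (binding)

Optimal: x1 = 6, x2 = 4
Binding: C2, C3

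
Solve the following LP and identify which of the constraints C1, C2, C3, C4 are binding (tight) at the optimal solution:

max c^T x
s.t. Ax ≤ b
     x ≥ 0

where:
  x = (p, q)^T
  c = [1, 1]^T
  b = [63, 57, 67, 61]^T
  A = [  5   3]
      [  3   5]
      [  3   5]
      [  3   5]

At p = 9, q = 6, compute slack b - a·x for each constraint:
  C1: 63 − 63 = 0  (binding)
  C2: 57 − 57 = 0  (binding)
  C3: 67 − 57 = 10  (slack)
  C4: 61 − 57 = 4  (slack)

Optimal: p = 9, q = 6
Binding: C1, C2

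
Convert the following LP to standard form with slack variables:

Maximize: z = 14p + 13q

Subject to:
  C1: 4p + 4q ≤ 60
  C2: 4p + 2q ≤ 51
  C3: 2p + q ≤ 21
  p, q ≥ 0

max z = 14p + 13q

s.t.
  4p + 4q + s1 = 60
  4p + 2q + s2 = 51
  2p + q + s3 = 21
  p, q, s1, s2, s3 ≥ 0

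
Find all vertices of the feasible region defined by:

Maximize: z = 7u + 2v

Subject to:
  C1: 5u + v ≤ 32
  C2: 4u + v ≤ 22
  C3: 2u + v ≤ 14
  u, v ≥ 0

(0, 0), (5.5, 0), (4, 6), (0, 14)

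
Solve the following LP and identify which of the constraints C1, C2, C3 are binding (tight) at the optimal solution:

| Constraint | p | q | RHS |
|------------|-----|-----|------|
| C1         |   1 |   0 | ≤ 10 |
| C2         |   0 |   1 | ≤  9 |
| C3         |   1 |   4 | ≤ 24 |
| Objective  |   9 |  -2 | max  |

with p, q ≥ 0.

At p = 10, q = 0, compute slack b - a·x for each constraint:
  C1: 10 − 10 = 0  (binding)
  C2: 9 − 0 = 9  (slack)
  C3: 24 − 10 = 14  (slack)

Optimal: p = 10, q = 0
Binding: C1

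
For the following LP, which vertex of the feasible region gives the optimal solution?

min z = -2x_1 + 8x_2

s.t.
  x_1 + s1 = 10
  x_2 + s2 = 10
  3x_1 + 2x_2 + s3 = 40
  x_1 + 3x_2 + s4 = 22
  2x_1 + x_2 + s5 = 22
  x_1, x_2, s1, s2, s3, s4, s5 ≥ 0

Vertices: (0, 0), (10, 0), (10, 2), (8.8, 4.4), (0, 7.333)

Evaluate the objective at each vertex of the feasible region:
  z(0, 0) = 0
  z(10, 0) = -20  ←
  z(10, 2) = -4
  z(8.8, 4.4) = 17.6
  z(0, 7.333) = 58.67
The minimum is at x_1 = 10, x_2 = 0.

(10, 0)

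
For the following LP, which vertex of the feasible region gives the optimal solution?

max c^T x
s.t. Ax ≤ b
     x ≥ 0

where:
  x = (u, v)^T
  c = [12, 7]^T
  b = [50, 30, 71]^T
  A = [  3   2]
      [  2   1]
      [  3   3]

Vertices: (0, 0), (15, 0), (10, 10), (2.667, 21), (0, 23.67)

Evaluate the objective at each vertex of the feasible region:
  z(0, 0) = 0
  z(15, 0) = 180
  z(10, 10) = 190  ←
  z(2.667, 21) = 179
  z(0, 23.67) = 165.7
The maximum is at u = 10, v = 10.

(10, 10)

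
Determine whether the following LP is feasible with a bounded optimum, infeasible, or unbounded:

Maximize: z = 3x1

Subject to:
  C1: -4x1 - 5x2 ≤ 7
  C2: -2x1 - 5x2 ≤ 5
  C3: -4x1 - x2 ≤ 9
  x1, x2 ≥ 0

Unbounded (objective can increase without bound)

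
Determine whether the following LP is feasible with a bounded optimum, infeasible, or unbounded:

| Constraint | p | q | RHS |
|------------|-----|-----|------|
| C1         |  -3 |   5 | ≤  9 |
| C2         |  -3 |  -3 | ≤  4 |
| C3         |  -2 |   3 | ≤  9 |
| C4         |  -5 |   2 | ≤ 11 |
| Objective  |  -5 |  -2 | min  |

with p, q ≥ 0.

Unbounded (objective can decrease without bound)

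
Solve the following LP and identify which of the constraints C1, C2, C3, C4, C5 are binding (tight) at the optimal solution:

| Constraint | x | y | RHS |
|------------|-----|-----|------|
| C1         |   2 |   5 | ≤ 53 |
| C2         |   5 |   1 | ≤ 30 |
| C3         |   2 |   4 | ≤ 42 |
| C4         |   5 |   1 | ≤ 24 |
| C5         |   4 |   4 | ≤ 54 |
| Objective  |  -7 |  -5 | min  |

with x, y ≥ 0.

At x = 3, y = 9, compute slack b - a·x for each constraint:
  C1: 53 − 51 = 2  (slack)
  C2: 30 − 24 = 6  (slack)
  C3: 42 − 42 = 0  (binding)
  C4: 24 − 24 = 0  (binding)
  C5: 54 − 48 = 6  (slack)

Optimal: x = 3, y = 9
Binding: C3, C4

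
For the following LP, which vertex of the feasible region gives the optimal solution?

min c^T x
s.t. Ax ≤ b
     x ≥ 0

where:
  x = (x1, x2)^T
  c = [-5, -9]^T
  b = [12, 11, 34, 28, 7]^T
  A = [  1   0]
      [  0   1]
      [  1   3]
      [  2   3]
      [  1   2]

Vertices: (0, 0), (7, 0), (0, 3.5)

Evaluate the objective at each vertex of the feasible region:
  z(0, 0) = 0
  z(7, 0) = -35  ←
  z(0, 3.5) = -31.5
The minimum is at x1 = 7, x2 = 0.

(7, 0)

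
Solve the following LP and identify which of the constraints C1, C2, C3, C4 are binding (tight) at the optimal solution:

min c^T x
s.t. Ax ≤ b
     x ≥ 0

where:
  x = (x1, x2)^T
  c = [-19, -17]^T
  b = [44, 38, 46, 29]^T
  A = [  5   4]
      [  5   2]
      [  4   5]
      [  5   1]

At x1 = 4, x2 = 6, compute slack b - a·x for each constraint:
  C1: 44 − 44 = 0  (binding)
  C2: 38 − 32 = 6  (slack)
  C3: 46 − 46 = 0  (binding)
  C4: 29 − 26 = 3  (slack)

Optimal: x1 = 4, x2 = 6
Binding: C1, C3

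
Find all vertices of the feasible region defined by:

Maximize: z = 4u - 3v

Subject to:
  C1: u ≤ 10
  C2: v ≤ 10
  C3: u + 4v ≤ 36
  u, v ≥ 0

(0, 0), (10, 0), (10, 6.5), (0, 9)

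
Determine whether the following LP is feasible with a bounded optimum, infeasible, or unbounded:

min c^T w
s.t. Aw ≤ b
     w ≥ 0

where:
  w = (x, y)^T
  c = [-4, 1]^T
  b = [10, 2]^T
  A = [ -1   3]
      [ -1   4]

Unbounded (objective can decrease without bound)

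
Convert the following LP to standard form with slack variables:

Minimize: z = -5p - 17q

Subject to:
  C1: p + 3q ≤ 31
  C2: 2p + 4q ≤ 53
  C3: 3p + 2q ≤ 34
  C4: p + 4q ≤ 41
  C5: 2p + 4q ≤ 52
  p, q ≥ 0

min z = -5p - 17q

s.t.
  p + 3q + s1 = 31
  2p + 4q + s2 = 53
  3p + 2q + s3 = 34
  p + 4q + s4 = 41
  2p + 4q + s5 = 52
  p, q, s1, s2, s3, s4, s5 ≥ 0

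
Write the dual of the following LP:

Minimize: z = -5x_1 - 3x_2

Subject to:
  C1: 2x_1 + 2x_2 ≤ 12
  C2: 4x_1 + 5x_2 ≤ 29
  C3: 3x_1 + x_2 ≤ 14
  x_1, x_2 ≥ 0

Primal min cᵀx s.t. Ax ≤ b, x ≥ 0  →  Dual max −bᵀy s.t. Aᵀy ≥ −c, y ≥ 0.

Maximize: z = -12y1 - 29y2 - 14y3

Subject to:
  2y1 + 4y2 + 3y3 ≥ 5
  2y1 + 5y2 + y3 ≥ 3
  y1, y2, y3 ≥ 0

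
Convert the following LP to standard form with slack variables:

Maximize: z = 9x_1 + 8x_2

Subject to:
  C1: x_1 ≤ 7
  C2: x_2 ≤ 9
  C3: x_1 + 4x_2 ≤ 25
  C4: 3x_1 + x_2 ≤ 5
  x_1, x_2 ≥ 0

max z = 9x_1 + 8x_2

s.t.
  x_1 + s1 = 7
  x_2 + s2 = 9
  x_1 + 4x_2 + s3 = 25
  3x_1 + x_2 + s4 = 5
  x_1, x_2, s1, s2, s3, s4 ≥ 0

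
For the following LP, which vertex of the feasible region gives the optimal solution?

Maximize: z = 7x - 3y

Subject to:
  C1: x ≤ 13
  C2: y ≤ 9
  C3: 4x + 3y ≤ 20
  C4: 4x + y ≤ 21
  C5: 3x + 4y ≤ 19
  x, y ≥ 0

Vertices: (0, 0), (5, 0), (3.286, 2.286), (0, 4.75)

Evaluate the objective at each vertex of the feasible region:
  z(0, 0) = 0
  z(5, 0) = 35  ←
  z(3.286, 2.286) = 16.14
  z(0, 4.75) = -14.25
The maximum is at x = 5, y = 0.

(5, 0)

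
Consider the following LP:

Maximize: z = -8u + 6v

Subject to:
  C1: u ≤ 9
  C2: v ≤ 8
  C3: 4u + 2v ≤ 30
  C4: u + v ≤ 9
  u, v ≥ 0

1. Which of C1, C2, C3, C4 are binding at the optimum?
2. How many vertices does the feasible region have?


1. C2
2. 5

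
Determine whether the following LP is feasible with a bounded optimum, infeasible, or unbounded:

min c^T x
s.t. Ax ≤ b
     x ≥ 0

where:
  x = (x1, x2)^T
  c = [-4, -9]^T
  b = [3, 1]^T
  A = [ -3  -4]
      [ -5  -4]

Unbounded (objective can decrease without bound)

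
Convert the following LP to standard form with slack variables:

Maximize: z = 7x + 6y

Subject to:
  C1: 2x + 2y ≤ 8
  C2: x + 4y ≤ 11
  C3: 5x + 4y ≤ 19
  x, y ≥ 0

max z = 7x + 6y

s.t.
  2x + 2y + s1 = 8
  x + 4y + s2 = 11
  5x + 4y + s3 = 19
  x, y, s1, s2, s3 ≥ 0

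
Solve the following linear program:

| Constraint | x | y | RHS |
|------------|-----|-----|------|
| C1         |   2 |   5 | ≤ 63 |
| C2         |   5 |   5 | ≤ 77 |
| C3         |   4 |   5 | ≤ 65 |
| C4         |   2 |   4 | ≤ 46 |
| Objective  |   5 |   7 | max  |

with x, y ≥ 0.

Evaluate the objective at each vertex of the feasible region:
  z(0, 0) = 0
  z(15.4, 0) = 77
  z(12, 3.4) = 83.8
  z(5, 9) = 88  ←
  z(0, 11.5) = 80.5
The maximum is at x = 5, y = 9.

x = 5, y = 9, z = 88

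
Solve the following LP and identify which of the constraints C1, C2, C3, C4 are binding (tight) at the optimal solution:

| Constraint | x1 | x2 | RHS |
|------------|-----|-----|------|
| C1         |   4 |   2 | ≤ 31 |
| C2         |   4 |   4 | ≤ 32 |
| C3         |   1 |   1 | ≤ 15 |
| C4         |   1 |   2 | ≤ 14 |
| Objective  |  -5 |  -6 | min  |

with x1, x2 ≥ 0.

At x1 = 2, x2 = 6, compute slack b - a·x for each constraint:
  C1: 31 − 20 = 11  (slack)
  C2: 32 − 32 = 0  (binding)
  C3: 15 − 8 = 7  (slack)
  C4: 14 − 14 = 0  (binding)

Optimal: x1 = 2, x2 = 6
Binding: C2, C4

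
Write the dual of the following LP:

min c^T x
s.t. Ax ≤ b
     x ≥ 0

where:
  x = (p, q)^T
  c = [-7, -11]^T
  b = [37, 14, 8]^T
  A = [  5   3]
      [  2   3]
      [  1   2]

Primal min cᵀx s.t. Ax ≤ b, x ≥ 0  →  Dual max −bᵀy s.t. Aᵀy ≥ −c, y ≥ 0.

Maximize: z = -37y1 - 14y2 - 8y3

Subject to:
  5y1 + 2y2 + y3 ≥ 7
  3y1 + 3y2 + 2y3 ≥ 11
  y1, y2, y3 ≥ 0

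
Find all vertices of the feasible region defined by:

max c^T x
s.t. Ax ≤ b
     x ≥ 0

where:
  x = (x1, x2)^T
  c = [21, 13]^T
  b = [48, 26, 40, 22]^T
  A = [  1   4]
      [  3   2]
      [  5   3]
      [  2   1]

(0, 0), (8, 0), (2, 10), (0.8, 11.8), (0, 12)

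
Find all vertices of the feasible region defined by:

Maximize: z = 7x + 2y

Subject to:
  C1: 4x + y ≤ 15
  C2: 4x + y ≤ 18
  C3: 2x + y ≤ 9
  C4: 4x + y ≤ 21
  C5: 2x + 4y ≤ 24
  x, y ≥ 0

(0, 0), (3.75, 0), (3, 3), (2, 5), (0, 6)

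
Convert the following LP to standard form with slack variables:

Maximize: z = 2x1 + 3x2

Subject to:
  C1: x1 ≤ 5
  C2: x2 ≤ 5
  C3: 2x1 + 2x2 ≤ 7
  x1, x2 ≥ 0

max z = 2x1 + 3x2

s.t.
  x1 + s1 = 5
  x2 + s2 = 5
  2x1 + 2x2 + s3 = 7
  x1, x2, s1, s2, s3 ≥ 0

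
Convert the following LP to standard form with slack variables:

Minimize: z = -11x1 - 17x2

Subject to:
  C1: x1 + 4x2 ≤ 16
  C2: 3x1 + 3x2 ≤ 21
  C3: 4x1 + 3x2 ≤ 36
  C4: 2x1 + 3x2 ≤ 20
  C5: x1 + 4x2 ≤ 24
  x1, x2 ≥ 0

min z = -11x1 - 17x2

s.t.
  x1 + 4x2 + s1 = 16
  3x1 + 3x2 + s2 = 21
  4x1 + 3x2 + s3 = 36
  2x1 + 3x2 + s4 = 20
  x1 + 4x2 + s5 = 24
  x1, x2, s1, s2, s3, s4, s5 ≥ 0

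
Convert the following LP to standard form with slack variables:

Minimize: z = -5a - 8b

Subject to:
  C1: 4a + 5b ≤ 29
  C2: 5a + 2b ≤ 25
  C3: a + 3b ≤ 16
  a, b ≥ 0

min z = -5a - 8b

s.t.
  4a + 5b + s1 = 29
  5a + 2b + s2 = 25
  a + 3b + s3 = 16
  a, b, s1, s2, s3 ≥ 0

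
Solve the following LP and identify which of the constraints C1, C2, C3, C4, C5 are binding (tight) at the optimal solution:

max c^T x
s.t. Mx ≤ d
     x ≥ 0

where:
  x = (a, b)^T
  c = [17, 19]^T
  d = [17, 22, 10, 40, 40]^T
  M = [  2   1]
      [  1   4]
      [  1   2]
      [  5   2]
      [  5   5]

At a = 6, b = 2, compute slack b - a·x for each constraint:
  C1: 17 − 14 = 3  (slack)
  C2: 22 − 14 = 8  (slack)
  C3: 10 − 10 = 0  (binding)
  C4: 40 − 34 = 6  (slack)
  C5: 40 − 40 = 0  (binding)

Optimal: a = 6, b = 2
Binding: C3, C5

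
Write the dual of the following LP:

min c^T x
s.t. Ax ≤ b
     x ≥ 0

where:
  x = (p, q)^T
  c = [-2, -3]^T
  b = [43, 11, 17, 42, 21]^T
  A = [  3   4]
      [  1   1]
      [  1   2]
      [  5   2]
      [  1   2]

Primal min cᵀx s.t. Ax ≤ b, x ≥ 0  →  Dual max −bᵀy s.t. Aᵀy ≥ −c, y ≥ 0.

Maximize: z = -43y1 - 11y2 - 17y3 - 42y4 - 21y5

Subject to:
  3y1 + y2 + y3 + 5y4 + y5 ≥ 2
  4y1 + y2 + 2y3 + 2y4 + 2y5 ≥ 3
  y1, y2, y3, y4, y5 ≥ 0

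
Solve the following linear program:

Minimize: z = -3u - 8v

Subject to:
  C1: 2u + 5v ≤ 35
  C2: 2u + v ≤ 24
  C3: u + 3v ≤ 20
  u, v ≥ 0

Evaluate the objective at each vertex of the feasible region:
  z(0, 0) = 0
  z(12, 0) = -36
  z(10.62, 2.75) = -53.88
  z(5, 5) = -55  ←
  z(0, 6.667) = -53.33
The minimum is at u = 5, v = 5.

u = 5, v = 5, z = -55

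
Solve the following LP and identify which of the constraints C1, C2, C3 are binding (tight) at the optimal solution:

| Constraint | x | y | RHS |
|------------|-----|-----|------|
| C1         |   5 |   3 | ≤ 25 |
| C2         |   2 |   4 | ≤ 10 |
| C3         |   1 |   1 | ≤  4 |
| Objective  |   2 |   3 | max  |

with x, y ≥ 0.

At x = 3, y = 1, compute slack b - a·x for each constraint:
  C1: 25 − 18 = 7  (slack)
  C2: 10 − 10 = 0  (binding)
  C3: 4 − 4 = 0  (binding)

Optimal: x = 3, y = 1
Binding: C2, C3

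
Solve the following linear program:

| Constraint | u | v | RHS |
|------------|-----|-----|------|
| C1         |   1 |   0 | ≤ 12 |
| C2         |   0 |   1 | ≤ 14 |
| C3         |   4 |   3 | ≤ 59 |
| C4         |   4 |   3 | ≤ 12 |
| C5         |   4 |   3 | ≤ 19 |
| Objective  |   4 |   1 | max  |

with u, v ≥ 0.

Evaluate the objective at each vertex of the feasible region:
  z(0, 0) = 0
  z(3, 0) = 12  ←
  z(0, 4) = 4
The maximum is at u = 3, v = 0.

u = 3, v = 0, z = 12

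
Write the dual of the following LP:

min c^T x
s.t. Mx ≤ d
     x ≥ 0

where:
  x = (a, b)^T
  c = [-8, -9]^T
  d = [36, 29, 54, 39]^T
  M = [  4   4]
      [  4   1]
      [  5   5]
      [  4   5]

Primal min cᵀx s.t. Ax ≤ b, x ≥ 0  →  Dual max −bᵀy s.t. Aᵀy ≥ −c, y ≥ 0.

Maximize: z = -36y1 - 29y2 - 54y3 - 39y4

Subject to:
  4y1 + 4y2 + 5y3 + 4y4 ≥ 8
  4y1 + y2 + 5y3 + 5y4 ≥ 9
  y1, y2, y3, y4 ≥ 0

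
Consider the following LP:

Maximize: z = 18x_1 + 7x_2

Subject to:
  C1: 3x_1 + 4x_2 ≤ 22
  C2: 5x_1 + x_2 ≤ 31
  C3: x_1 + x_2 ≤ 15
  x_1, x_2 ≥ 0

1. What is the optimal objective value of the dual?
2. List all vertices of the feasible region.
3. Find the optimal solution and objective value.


1. 115
2. (0, 0), (6.2, 0), (6, 1), (0, 5.5)
3. x_1 = 6, x_2 = 1, z = 115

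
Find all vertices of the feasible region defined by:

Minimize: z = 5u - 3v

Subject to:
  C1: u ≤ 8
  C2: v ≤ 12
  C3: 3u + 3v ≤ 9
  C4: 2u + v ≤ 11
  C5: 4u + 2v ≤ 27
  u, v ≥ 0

(0, 0), (3, 0), (0, 3)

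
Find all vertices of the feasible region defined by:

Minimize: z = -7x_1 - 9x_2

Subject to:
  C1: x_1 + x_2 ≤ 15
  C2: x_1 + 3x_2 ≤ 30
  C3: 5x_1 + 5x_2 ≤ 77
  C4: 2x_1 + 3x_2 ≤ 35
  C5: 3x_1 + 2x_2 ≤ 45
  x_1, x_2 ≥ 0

(0, 0), (15, 0), (10, 5), (5, 8.333), (0, 10)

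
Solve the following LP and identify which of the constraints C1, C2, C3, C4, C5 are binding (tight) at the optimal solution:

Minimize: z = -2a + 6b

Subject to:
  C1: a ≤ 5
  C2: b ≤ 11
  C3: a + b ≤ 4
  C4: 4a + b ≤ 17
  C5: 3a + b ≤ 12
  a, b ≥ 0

At a = 4, b = 0, compute slack b - a·x for each constraint:
  C1: 5 − 4 = 1  (slack)
  C2: 11 − 0 = 11  (slack)
  C3: 4 − 4 = 0  (binding)
  C4: 17 − 16 = 1  (slack)
  C5: 12 − 12 = 0  (binding)

Optimal: a = 4, b = 0
Binding: C3, C5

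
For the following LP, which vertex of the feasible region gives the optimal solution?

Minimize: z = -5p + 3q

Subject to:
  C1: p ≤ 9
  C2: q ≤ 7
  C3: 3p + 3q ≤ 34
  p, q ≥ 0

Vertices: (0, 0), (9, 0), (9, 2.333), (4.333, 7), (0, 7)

Evaluate the objective at each vertex of the feasible region:
  z(0, 0) = 0
  z(9, 0) = -45  ←
  z(9, 2.333) = -38
  z(4.333, 7) = -0.6667
  z(0, 7) = 21
The minimum is at p = 9, q = 0.

(9, 0)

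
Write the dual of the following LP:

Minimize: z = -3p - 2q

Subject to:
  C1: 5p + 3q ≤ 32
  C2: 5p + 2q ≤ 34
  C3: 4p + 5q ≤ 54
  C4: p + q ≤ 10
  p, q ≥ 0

Primal min cᵀx s.t. Ax ≤ b, x ≥ 0  →  Dual max −bᵀy s.t. Aᵀy ≥ −c, y ≥ 0.

Maximize: z = -32y1 - 34y2 - 54y3 - 10y4

Subject to:
  5y1 + 5y2 + 4y3 + y4 ≥ 3
  3y1 + 2y2 + 5y3 + y4 ≥ 2
  y1, y2, y3, y4 ≥ 0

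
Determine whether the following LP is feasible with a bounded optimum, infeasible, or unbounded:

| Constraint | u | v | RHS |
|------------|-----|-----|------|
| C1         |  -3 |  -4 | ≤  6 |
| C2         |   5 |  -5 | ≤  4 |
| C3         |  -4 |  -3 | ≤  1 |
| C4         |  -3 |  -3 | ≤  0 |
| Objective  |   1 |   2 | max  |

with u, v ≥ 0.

Unbounded (objective can increase without bound)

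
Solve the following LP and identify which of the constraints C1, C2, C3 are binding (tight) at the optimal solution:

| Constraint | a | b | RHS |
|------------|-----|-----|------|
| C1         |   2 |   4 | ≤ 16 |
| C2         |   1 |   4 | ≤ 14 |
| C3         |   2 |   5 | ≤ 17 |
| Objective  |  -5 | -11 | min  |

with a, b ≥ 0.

At a = 6, b = 1, compute slack b - a·x for each constraint:
  C1: 16 − 16 = 0  (binding)
  C2: 14 − 10 = 4  (slack)
  C3: 17 − 17 = 0  (binding)

Optimal: a = 6, b = 1
Binding: C1, C3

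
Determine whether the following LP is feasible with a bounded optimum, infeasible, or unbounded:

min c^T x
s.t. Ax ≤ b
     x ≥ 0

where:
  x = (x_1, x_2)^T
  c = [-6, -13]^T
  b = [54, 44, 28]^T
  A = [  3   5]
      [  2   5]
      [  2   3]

Feasible with a bounded optimal solution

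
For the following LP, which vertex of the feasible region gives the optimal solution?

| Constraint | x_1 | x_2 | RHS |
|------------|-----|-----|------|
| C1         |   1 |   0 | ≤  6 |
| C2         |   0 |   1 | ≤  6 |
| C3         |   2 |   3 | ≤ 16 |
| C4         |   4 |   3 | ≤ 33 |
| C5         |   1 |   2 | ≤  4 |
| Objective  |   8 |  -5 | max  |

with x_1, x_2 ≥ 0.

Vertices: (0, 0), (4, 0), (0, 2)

Evaluate the objective at each vertex of the feasible region:
  z(0, 0) = 0
  z(4, 0) = 32  ←
  z(0, 2) = -10
The maximum is at x_1 = 4, x_2 = 0.

(4, 0)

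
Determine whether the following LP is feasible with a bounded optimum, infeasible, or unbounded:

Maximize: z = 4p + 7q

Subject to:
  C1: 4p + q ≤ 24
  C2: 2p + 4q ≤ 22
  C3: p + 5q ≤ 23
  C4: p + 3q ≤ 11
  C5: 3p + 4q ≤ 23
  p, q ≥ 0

Feasible with a bounded optimal solution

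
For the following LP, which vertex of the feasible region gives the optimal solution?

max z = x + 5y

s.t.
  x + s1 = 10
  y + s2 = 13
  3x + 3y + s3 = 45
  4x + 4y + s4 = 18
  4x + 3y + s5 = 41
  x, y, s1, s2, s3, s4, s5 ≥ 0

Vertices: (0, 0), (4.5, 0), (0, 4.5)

Evaluate the objective at each vertex of the feasible region:
  z(0, 0) = 0
  z(4.5, 0) = 4.5
  z(0, 4.5) = 22.5  ←
The maximum is at x = 0, y = 4.5.

(0, 4.5)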